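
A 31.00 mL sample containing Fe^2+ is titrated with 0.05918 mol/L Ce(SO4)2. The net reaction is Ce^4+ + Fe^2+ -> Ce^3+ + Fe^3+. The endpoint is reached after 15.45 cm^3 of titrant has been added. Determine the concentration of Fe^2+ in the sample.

0.0295 M

n(Ce(SO4)2) = 0.05918 x 0.01545 = 0.0009143 mol.
From the balanced equation, 1 mol Ce(SO4)2 reacts with 1 mol Fe^2+, so n(Fe^2+) = 0.0009143 x 1/1 = 0.0009143 mol.
[Fe^2+] = 0.0009143 / 0.03100 L = 0.0295 M.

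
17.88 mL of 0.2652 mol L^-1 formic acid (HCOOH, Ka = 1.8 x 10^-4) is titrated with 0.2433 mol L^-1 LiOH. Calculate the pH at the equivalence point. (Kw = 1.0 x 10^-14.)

8.42

n(HCOOH) = 0.2652 x 0.01788 = 0.004742 mol; V(LiOH) at equivalence = 0.004742/0.2433 = 0.01949 L.
At equivalence all the acid is converted to HCOO-; total volume = 0.01788 + 0.01949 = 0.03737 L, so [HCOO-] = 0.004742/0.03737 = 0.1269 M.
Kb = Kw/Ka = 1.0e-14 / 1.8 x 10^-4 = 5.56e-11.
[OH^-] = sqrt(Kb x [HCOO-]) = sqrt(5.56e-11 x 0.1269) = 2.66e-6 M.
pOH = 5.58, so pH = 14.00 - 5.58 = 8.42.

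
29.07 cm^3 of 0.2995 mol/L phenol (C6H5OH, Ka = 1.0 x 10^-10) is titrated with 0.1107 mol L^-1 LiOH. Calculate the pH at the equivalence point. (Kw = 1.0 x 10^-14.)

11.45

n(C6H5OH) = 0.2995 x 0.02907 = 0.008706 mol; V(LiOH) at equivalence = 0.008706/0.1107 = 0.07865 L.
At equivalence all the acid is converted to C6H5O-; total volume = 0.02907 + 0.07865 = 0.1077 L, so [C6H5O-] = 0.008706/0.1077 = 0.08083 M.
Kb = Kw/Ka = 1.0e-14 / 1.0 x 10^-10 = 0.000100.
[OH^-] = sqrt(Kb x [C6H5O-]) = sqrt(0.000100 x 0.08083) = 0.00284 M.
pOH = 2.55, so pH = 14.00 - 2.55 = 11.45.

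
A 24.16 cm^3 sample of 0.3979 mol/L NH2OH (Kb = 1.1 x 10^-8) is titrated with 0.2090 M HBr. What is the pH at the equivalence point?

3.45

n(NH2OH) = 0.3979 x 0.02416 = 0.009613 mol; V(HBr) at equivalence = 0.009613/0.2090 = 0.04600 L.
At equivalence the base is fully converted to NH3OH+; total volume = 0.07016 L, so [NH3OH+] = 0.009613/0.07016 = 0.1370 M.
Ka(NH3OH+) = Kw/Kb = 1.0e-14 / 1.1 x 10^-8 = 9.09e-7.
[H^+] = sqrt(Ka x [NH3OH+]) = sqrt(9.09e-7 x 0.1370) = 0.000353 M.
pH = -log(0.000353) = 3.45.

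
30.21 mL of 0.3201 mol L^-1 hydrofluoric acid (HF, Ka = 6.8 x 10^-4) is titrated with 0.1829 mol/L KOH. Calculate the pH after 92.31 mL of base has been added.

n(acid) = 0.3201 x 0.03021 = 0.009670 mol; n(KOH) added = 0.1829 x 0.09231 = 0.01688 mol.
Base is in excess by 0.01688 - 0.009670 = 0.007213 mol in a total volume of 0.1225 L.
[OH^-] = 0.007213/0.1225 = 0.05887 M, so pOH = 1.23 and pH = 14.00 - 1.23 = 12.77.

12.77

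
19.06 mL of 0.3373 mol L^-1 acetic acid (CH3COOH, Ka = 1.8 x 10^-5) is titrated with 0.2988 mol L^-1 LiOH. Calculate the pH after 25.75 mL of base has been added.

n(acid) = 0.3373 x 0.01906 = 0.006429 mol; n(LiOH) added = 0.2988 x 0.02575 = 0.007694 mol.
Base is in excess by 0.007694 - 0.006429 = 0.001265 mol in a total volume of 0.04481 L.
[OH^-] = 0.001265/0.04481 = 0.02823 M, so pOH = 1.55 and pH = 14.00 - 1.55 = 12.45.

12.45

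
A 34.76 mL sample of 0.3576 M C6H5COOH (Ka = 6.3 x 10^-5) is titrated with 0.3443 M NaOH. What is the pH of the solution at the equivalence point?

8.72

n(C6H5COOH) = 0.3576 x 0.03476 = 0.01243 mol; V(NaOH) at equivalence = 0.01243/0.3443 = 0.03610 L.
At equivalence all the acid is converted to C6H5COO-; total volume = 0.03476 + 0.03610 = 0.07086 L, so [C6H5COO-] = 0.01243/0.07086 = 0.1754 M.
Kb = Kw/Ka = 1.0e-14 / 6.3 x 10^-5 = 1.59e-10.
[OH^-] = sqrt(Kb x [C6H5COO-]) = sqrt(1.59e-10 x 0.1754) = 5.28e-6 M.
pOH = 5.28, so pH = 14.00 - 5.28 = 8.72.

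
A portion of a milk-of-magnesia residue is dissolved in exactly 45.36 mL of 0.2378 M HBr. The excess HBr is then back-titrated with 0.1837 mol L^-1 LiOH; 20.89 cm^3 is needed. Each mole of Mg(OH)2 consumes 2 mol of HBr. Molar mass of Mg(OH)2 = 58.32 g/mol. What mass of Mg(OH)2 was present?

0.203 g

Total n(HBr) added = 0.2378 x 0.04536 = 0.01079 mol.
n(LiOH) used = 0.1837 x 0.02089 = 0.003837 mol, which equals the excess n(HBr).
So n(HBr) consumed by the sample = 0.01079 - 0.003837 = 0.006949 mol.
n(Mg(OH)2) = 0.006949 / 2 = 0.003475 mol.
mass = 0.003475 mol x 58.32 g/mol = 0.203 g.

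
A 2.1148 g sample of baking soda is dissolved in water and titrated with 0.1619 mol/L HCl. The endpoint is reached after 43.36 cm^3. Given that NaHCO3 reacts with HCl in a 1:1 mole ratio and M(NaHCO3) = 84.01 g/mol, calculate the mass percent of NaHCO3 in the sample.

n(HCl) = 0.1619 x 0.04336 = 0.007020 mol.
n(NaHCO3) = 0.007020 / 1 = 0.007020 mol.
mass of NaHCO3 = 0.007020 x 84.01 = 0.5897 g.
% purity = 0.5897 / 2.1148 x 100 = 27.9%.

27.9%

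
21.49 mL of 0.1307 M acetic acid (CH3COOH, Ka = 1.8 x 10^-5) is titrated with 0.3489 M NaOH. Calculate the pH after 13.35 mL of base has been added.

n(acid) = 0.1307 x 0.02149 = 0.002809 mol; n(NaOH) added = 0.3489 x 0.01335 = 0.004658 mol.
Base is in excess by 0.004658 - 0.002809 = 0.001849 mol in a total volume of 0.03484 L.
[OH^-] = 0.001849/0.03484 = 0.05307 M, so pOH = 1.28 and pH = 14.00 - 1.28 = 12.72.

12.72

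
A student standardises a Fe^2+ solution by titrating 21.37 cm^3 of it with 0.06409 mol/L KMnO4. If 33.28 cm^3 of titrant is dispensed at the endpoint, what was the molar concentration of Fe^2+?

0.499 M

n(KMnO4) = 0.06409 x 0.03328 = 0.002133 mol.
From the balanced equation, 1 mol KMnO4 reacts with 5 mol Fe^2+, so n(Fe^2+) = 0.002133 x 5/1 = 0.01066 mol.
[Fe^2+] = 0.01066 / 0.02137 L = 0.499 M.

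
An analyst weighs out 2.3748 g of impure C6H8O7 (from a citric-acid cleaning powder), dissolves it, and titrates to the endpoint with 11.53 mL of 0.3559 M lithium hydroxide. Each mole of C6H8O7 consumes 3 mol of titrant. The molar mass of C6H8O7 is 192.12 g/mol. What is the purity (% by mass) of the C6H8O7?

n(LiOH) = 0.3559 x 0.01153 = 0.004104 mol.
n(C6H8O7) = 0.004104 / 3 = 0.001368 mol.
mass of C6H8O7 = 0.001368 x 192.12 = 0.2628 g.
% purity = 0.2628 / 2.3748 x 100 = 11.1%.

11.1%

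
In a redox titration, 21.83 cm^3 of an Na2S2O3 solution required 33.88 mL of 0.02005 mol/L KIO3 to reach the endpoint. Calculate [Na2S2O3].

0.187 M

n(KIO3) = 0.02005 x 0.03388 = 0.0006793 mol.
From the balanced equation, 1 mol KIO3 reacts with 6 mol Na2S2O3, so n(Na2S2O3) = 0.0006793 x 6/1 = 0.004076 mol.
[Na2S2O3] = 0.004076 / 0.02183 L = 0.187 M.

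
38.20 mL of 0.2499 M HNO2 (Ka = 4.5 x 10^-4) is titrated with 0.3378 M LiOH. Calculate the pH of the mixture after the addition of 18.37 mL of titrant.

Initial n(HNO2) = 0.2499 x 0.03820 = 0.009546 mol.
n(LiOH) added = 0.3378 x 0.01837 = 0.006205 mol, converting that many moles of HNO2 to NO2-.
Remaining n(HNO2) = 0.003341 mol; n(NO2-) = 0.006205 mol.
By Henderson-Hasselbalch, pH = pKa + log([A^-]/[HA]) = 3.35 + log(0.006205/0.003341) = 3.35 + (+0.27) = 3.62.

3.62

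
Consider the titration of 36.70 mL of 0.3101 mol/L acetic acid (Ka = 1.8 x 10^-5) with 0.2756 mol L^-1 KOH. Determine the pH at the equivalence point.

n(CH3COOH) = 0.3101 x 0.03670 = 0.01138 mol; V(KOH) at equivalence = 0.01138/0.2756 = 0.04129 L.
At equivalence all the acid is converted to CH3COO-; total volume = 0.03670 + 0.04129 = 0.07799 L, so [CH3COO-] = 0.01138/0.07799 = 0.1459 M.
Kb = Kw/Ka = 1.0e-14 / 1.8 x 10^-5 = 5.56e-10.
[OH^-] = sqrt(Kb x [CH3COO-]) = sqrt(5.56e-10 x 0.1459) = 9.00e-6 M.
pOH = 5.05, so pH = 14.00 - 5.05 = 8.95.

8.95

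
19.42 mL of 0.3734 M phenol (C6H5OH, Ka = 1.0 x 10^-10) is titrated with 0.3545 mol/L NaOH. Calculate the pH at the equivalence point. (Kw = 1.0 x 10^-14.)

n(C6H5OH) = 0.3734 x 0.01942 = 0.007251 mol; V(NaOH) at equivalence = 0.007251/0.3545 = 0.02046 L.
At equivalence all the acid is converted to C6H5O-; total volume = 0.01942 + 0.02046 = 0.03988 L, so [C6H5O-] = 0.007251/0.03988 = 0.1819 M.
Kb = Kw/Ka = 1.0e-14 / 1.0 x 10^-10 = 0.000100.
[OH^-] = sqrt(Kb x [C6H5O-]) = sqrt(0.000100 x 0.1819) = 0.00426 M.
pOH = 2.37, so pH = 14.00 - 2.37 = 11.63.

11.63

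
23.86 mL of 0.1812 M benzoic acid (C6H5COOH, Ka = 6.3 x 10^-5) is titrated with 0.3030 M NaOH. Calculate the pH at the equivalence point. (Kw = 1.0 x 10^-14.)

8.63

n(C6H5COOH) = 0.1812 x 0.02386 = 0.004323 mol; V(NaOH) at equivalence = 0.004323/0.3030 = 0.01427 L.
At equivalence all the acid is converted to C6H5COO-; total volume = 0.02386 + 0.01427 = 0.03813 L, so [C6H5COO-] = 0.004323/0.03813 = 0.1134 M.
Kb = Kw/Ka = 1.0e-14 / 6.3 x 10^-5 = 1.59e-10.
[OH^-] = sqrt(Kb x [C6H5COO-]) = sqrt(1.59e-10 x 0.1134) = 4.24e-6 M.
pOH = 5.37, so pH = 14.00 - 5.37 = 8.63.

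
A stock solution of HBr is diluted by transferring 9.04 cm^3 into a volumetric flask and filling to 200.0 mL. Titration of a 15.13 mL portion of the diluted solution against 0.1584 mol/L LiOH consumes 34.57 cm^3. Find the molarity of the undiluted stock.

8.01 M

n(LiOH) = 0.1584 x 0.03457 = 0.005476 mol.
n(HBr) in the aliquot = 0.005476 mol.
[diluted HBr] = 0.005476 / 0.01513 = 0.3619 M.
Dilution factor = 200.0/9.040 = 22.12, so [stock] = 0.3619 x 22.12 = 8.01 M.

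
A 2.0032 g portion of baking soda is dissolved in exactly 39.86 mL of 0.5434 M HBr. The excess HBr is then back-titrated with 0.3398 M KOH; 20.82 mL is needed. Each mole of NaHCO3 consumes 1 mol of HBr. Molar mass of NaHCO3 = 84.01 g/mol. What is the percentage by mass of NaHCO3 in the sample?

Total n(HBr) added = 0.5434 x 0.03986 = 0.02166 mol.
n(KOH) used = 0.3398 x 0.02082 = 0.007075 mol, which equals the excess n(HBr).
So n(HBr) consumed by the sample = 0.02166 - 0.007075 = 0.01459 mol.
n(NaHCO3) = 0.01459 / 1 = 0.01459 mol.
mass NaHCO3 = 0.01459 x 84.01 = 1.225 g, so %NaHCO3 = 1.225/2.0032 x 100 = 61.2%.

61.2%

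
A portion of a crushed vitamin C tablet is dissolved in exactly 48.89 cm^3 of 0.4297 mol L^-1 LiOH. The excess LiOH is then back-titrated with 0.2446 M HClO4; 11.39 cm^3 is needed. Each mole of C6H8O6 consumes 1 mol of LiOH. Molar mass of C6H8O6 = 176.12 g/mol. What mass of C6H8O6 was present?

3.21 g

Total n(LiOH) added = 0.4297 x 0.04889 = 0.02101 mol.
n(HClO4) used = 0.2446 x 0.01139 = 0.002786 mol, which equals the excess n(LiOH).
So n(LiOH) consumed by the sample = 0.02101 - 0.002786 = 0.01822 mol.
n(C6H8O6) = 0.01822 / 1 = 0.01822 mol.
mass = 0.01822 mol x 176.12 g/mol = 3.21 g.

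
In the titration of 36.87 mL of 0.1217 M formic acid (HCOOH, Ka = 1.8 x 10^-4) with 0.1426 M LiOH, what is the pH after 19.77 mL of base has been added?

3.97

Initial n(HCOOH) = 0.1217 x 0.03687 = 0.004487 mol.
n(LiOH) added = 0.1426 x 0.01977 = 0.002819 mol, converting that many moles of HCOOH to HCOO-.
Remaining n(HCOOH) = 0.001668 mol; n(HCOO-) = 0.002819 mol.
By Henderson-Hasselbalch, pH = pKa + log([A^-]/[HA]) = 3.74 + log(0.002819/0.001668) = 3.74 + (+0.23) = 3.97.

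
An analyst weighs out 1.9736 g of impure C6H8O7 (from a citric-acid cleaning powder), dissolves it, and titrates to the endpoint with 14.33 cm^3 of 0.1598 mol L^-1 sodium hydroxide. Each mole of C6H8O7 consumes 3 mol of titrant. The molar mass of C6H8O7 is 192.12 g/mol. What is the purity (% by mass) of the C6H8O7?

7.43%

n(NaOH) = 0.1598 x 0.01433 = 0.002290 mol.
n(C6H8O7) = 0.002290 / 3 = 0.0007633 mol.
mass of C6H8O7 = 0.0007633 x 192.12 = 0.1466 g.
% purity = 0.1466 / 1.9736 x 100 = 7.43%.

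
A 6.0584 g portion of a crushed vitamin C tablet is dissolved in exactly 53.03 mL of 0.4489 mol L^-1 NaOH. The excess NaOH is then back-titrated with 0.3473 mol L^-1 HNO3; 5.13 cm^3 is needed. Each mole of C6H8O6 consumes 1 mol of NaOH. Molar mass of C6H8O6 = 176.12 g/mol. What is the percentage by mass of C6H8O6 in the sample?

Total n(NaOH) added = 0.4489 x 0.05303 = 0.02381 mol.
n(HNO3) used = 0.3473 x 0.005130 = 0.001782 mol, which equals the excess n(NaOH).
So n(NaOH) consumed by the sample = 0.02381 - 0.001782 = 0.02202 mol.
n(C6H8O6) = 0.02202 / 1 = 0.02202 mol.
mass C6H8O6 = 0.02202 x 176.12 = 3.879 g, so %C6H8O6 = 3.879/6.0584 x 100 = 64.0%.

64.0%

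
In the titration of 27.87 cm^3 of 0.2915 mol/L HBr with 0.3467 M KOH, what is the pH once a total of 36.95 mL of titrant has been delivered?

12.86

n(acid) = 0.2915 x 0.02787 = 0.008124 mol; n(KOH) added = 0.3467 x 0.03695 = 0.01281 mol.
Base is in excess by 0.01281 - 0.008124 = 0.004686 mol in a total volume of 0.06482 L.
[OH^-] = 0.004686/0.06482 = 0.07230 M, so pOH = 1.14 and pH = 14.00 - 1.14 = 12.86.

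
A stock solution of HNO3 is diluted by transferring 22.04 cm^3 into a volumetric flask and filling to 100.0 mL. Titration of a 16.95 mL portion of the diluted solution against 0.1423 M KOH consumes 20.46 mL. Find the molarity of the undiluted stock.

0.779 M

n(KOH) = 0.1423 x 0.02046 = 0.002911 mol.
n(HNO3) in the aliquot = 0.002911 mol.
[diluted HNO3] = 0.002911 / 0.01695 = 0.1718 M.
Dilution factor = 100.0/22.04 = 4.537, so [stock] = 0.1718 x 4.537 = 0.779 M.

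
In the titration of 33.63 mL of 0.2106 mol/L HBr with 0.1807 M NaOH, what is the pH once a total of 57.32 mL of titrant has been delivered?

12.56

n(acid) = 0.2106 x 0.03363 = 0.007082 mol; n(NaOH) added = 0.1807 x 0.05732 = 0.01036 mol.
Base is in excess by 0.01036 - 0.007082 = 0.003275 mol in a total volume of 0.09095 L.
[OH^-] = 0.003275/0.09095 = 0.03601 M, so pOH = 1.44 and pH = 14.00 - 1.44 = 12.56.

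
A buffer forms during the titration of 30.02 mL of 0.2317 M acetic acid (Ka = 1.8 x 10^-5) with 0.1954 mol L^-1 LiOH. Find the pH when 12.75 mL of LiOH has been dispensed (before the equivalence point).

Initial n(CH3COOH) = 0.2317 x 0.03002 = 0.006956 mol.
n(LiOH) added = 0.1954 x 0.01275 = 0.002491 mol, converting that many moles of CH3COOH to CH3COO-.
Remaining n(CH3COOH) = 0.004464 mol; n(CH3COO-) = 0.002491 mol.
By Henderson-Hasselbalch, pH = pKa + log([A^-]/[HA]) = 4.74 + log(0.002491/0.004464) = 4.74 + (-0.25) = 4.49.

4.49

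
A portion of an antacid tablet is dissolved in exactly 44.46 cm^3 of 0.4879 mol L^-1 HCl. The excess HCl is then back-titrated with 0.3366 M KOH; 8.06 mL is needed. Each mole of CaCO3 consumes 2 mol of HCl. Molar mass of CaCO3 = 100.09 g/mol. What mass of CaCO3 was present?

Total n(HCl) added = 0.4879 x 0.04446 = 0.02169 mol.
n(KOH) used = 0.3366 x 0.008060 = 0.002713 mol, which equals the excess n(HCl).
So n(HCl) consumed by the sample = 0.02169 - 0.002713 = 0.01898 mol.
n(CaCO3) = 0.01898 / 2 = 0.009490 mol.
mass = 0.009490 mol x 100.09 g/mol = 0.950 g.

0.950 g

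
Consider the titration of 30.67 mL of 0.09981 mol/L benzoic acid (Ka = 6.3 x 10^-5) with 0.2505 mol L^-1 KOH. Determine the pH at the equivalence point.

8.53

n(C6H5COOH) = 0.09981 x 0.03067 = 0.003061 mol; V(KOH) at equivalence = 0.003061/0.2505 = 0.01222 L.
At equivalence all the acid is converted to C6H5COO-; total volume = 0.03067 + 0.01222 = 0.04289 L, so [C6H5COO-] = 0.003061/0.04289 = 0.07137 M.
Kb = Kw/Ka = 1.0e-14 / 6.3 x 10^-5 = 1.59e-10.
[OH^-] = sqrt(Kb x [C6H5COO-]) = sqrt(1.59e-10 x 0.07137) = 3.37e-6 M.
pOH = 5.47, so pH = 14.00 - 5.47 = 8.53.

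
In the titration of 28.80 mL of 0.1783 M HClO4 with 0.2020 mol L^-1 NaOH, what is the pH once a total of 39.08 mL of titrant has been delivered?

n(acid) = 0.1783 x 0.02880 = 0.005135 mol; n(NaOH) added = 0.2020 x 0.03908 = 0.007894 mol.
Base is in excess by 0.007894 - 0.005135 = 0.002759 mol in a total volume of 0.06788 L.
[OH^-] = 0.002759/0.06788 = 0.04065 M, so pOH = 1.39 and pH = 14.00 - 1.39 = 12.61.

12.61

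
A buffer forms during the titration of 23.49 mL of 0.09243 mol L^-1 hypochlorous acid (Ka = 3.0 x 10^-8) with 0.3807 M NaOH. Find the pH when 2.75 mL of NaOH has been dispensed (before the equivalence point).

Initial n(HClO) = 0.09243 x 0.02349 = 0.002171 mol.
n(NaOH) added = 0.3807 x 0.002750 = 0.001047 mol, converting that many moles of HClO to ClO-.
Remaining n(HClO) = 0.001124 mol; n(ClO-) = 0.001047 mol.
By Henderson-Hasselbalch, pH = pKa + log([A^-]/[HA]) = 7.52 + log(0.001047/0.001124) = 7.52 + (-0.03) = 7.49.

7.49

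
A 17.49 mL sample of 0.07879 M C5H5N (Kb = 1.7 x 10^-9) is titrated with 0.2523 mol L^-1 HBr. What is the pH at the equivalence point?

3.23

n(C5H5N) = 0.07879 x 0.01749 = 0.001378 mol; V(HBr) at equivalence = 0.001378/0.2523 = 0.005462 L.
At equivalence the base is fully converted to C5H5NH+; total volume = 0.02295 L, so [C5H5NH+] = 0.001378/0.02295 = 0.06004 M.
Ka(C5H5NH+) = Kw/Kb = 1.0e-14 / 1.7 x 10^-9 = 5.88e-6.
[H^+] = sqrt(Ka x [C5H5NH+]) = sqrt(5.88e-6 x 0.06004) = 0.000594 M.
pH = -log(0.000594) = 3.23.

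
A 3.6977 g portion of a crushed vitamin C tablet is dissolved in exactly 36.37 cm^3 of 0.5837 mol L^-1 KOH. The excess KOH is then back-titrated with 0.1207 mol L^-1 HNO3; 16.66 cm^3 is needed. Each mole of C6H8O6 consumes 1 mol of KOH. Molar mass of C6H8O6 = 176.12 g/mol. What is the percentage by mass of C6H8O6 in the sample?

Total n(KOH) added = 0.5837 x 0.03637 = 0.02123 mol.
n(HNO3) used = 0.1207 x 0.01666 = 0.002011 mol, which equals the excess n(KOH).
So n(KOH) consumed by the sample = 0.02123 - 0.002011 = 0.01922 mol.
n(C6H8O6) = 0.01922 / 1 = 0.01922 mol.
mass C6H8O6 = 0.01922 x 176.12 = 3.385 g, so %C6H8O6 = 3.385/3.6977 x 100 = 91.5%.

91.5%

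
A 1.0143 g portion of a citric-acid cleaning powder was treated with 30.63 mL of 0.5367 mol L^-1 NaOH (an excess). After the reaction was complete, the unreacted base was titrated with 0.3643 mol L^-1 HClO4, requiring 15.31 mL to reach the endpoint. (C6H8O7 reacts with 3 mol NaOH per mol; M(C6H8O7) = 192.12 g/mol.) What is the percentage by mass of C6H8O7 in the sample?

68.6%

Total n(NaOH) added = 0.5367 x 0.03063 = 0.01644 mol.
n(HClO4) used = 0.3643 x 0.01531 = 0.005577 mol, which equals the excess n(NaOH).
So n(NaOH) consumed by the sample = 0.01644 - 0.005577 = 0.01086 mol.
n(C6H8O7) = 0.01086 / 3 = 0.003621 mol.
mass C6H8O7 = 0.003621 x 192.12 = 0.6956 g, so %C6H8O7 = 0.6956/1.0143 x 100 = 68.6%.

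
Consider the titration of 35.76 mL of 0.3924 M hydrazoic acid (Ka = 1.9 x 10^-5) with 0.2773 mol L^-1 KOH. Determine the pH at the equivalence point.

8.97

n(HN3) = 0.3924 x 0.03576 = 0.01403 mol; V(KOH) at equivalence = 0.01403/0.2773 = 0.05060 L.
At equivalence all the acid is converted to N3-; total volume = 0.03576 + 0.05060 = 0.08636 L, so [N3-] = 0.01403/0.08636 = 0.1625 M.
Kb = Kw/Ka = 1.0e-14 / 1.9 x 10^-5 = 5.26e-10.
[OH^-] = sqrt(Kb x [N3-]) = sqrt(5.26e-10 x 0.1625) = 9.25e-6 M.
pOH = 5.03, so pH = 14.00 - 5.03 = 8.97.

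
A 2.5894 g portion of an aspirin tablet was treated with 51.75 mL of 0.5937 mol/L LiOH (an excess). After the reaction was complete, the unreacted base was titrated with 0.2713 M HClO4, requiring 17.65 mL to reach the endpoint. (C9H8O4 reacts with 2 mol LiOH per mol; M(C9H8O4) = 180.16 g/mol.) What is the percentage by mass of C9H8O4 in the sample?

Total n(LiOH) added = 0.5937 x 0.05175 = 0.03072 mol.
n(HClO4) used = 0.2713 x 0.01765 = 0.004788 mol, which equals the excess n(LiOH).
So n(LiOH) consumed by the sample = 0.03072 - 0.004788 = 0.02594 mol.
n(C9H8O4) = 0.02594 / 2 = 0.01297 mol.
mass C9H8O4 = 0.01297 x 180.16 = 2.336 g, so %C9H8O4 = 2.336/2.5894 x 100 = 90.2%.

90.2%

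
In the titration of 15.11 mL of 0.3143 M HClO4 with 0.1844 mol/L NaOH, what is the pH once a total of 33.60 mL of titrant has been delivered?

n(acid) = 0.3143 x 0.01511 = 0.004749 mol; n(NaOH) added = 0.1844 x 0.03360 = 0.006196 mol.
Base is in excess by 0.006196 - 0.004749 = 0.001447 mol in a total volume of 0.04871 L.
[OH^-] = 0.001447/0.04871 = 0.02970 M, so pOH = 1.53 and pH = 14.00 - 1.53 = 12.47.

12.47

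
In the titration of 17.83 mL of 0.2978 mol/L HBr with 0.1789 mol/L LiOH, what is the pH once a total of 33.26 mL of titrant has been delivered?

12.10

n(acid) = 0.2978 x 0.01783 = 0.005310 mol; n(LiOH) added = 0.1789 x 0.03326 = 0.005950 mol.
Base is in excess by 0.005950 - 0.005310 = 0.0006404 mol in a total volume of 0.05109 L.
[OH^-] = 0.0006404/0.05109 = 0.01254 M, so pOH = 1.90 and pH = 14.00 - 1.90 = 12.10.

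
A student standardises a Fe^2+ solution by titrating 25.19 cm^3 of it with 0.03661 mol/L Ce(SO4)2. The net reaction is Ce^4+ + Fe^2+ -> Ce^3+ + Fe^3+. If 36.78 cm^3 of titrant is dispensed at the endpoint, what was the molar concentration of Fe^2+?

0.0535 M

n(Ce(SO4)2) = 0.03661 x 0.03678 = 0.001347 mol.
From the balanced equation, 1 mol Ce(SO4)2 reacts with 1 mol Fe^2+, so n(Fe^2+) = 0.001347 x 1/1 = 0.001347 mol.
[Fe^2+] = 0.001347 / 0.02519 L = 0.0535 M.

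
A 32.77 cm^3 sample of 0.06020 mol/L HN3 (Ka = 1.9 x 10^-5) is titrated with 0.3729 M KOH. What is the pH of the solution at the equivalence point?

8.72

n(HN3) = 0.06020 x 0.03277 = 0.001973 mol; V(KOH) at equivalence = 0.001973/0.3729 = 0.005290 L.
At equivalence all the acid is converted to N3-; total volume = 0.03277 + 0.005290 = 0.03806 L, so [N3-] = 0.001973/0.03806 = 0.05183 M.
Kb = Kw/Ka = 1.0e-14 / 1.9 x 10^-5 = 5.26e-10.
[OH^-] = sqrt(Kb x [N3-]) = sqrt(5.26e-10 x 0.05183) = 5.22e-6 M.
pOH = 5.28, so pH = 14.00 - 5.28 = 8.72.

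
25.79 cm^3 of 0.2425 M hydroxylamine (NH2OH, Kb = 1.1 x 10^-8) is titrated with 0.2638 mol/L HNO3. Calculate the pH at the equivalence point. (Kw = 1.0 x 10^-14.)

n(NH2OH) = 0.2425 x 0.02579 = 0.006254 mol; V(HNO3) at equivalence = 0.006254/0.2638 = 0.02371 L.
At equivalence the base is fully converted to NH3OH+; total volume = 0.04950 L, so [NH3OH+] = 0.006254/0.04950 = 0.1264 M.
Ka(NH3OH+) = Kw/Kb = 1.0e-14 / 1.1 x 10^-8 = 9.09e-7.
[H^+] = sqrt(Ka x [NH3OH+]) = sqrt(9.09e-7 x 0.1264) = 0.000339 M.
pH = -log(0.000339) = 3.47.

3.47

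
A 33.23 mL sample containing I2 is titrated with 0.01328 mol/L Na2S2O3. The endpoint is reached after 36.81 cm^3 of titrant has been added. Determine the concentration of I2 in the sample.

0.00736 M

n(Na2S2O3) = 0.01328 x 0.03681 = 0.0004888 mol.
From the balanced equation, 2 mol Na2S2O3 reacts with 1 mol I2, so n(I2) = 0.0004888 x 1/2 = 0.0002444 mol.
[I2] = 0.0002444 / 0.03323 L = 0.00736 M.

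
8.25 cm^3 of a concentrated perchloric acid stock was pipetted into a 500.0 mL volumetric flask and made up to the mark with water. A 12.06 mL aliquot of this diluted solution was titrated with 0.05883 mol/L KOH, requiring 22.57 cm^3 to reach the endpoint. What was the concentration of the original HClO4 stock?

n(KOH) = 0.05883 x 0.02257 = 0.001328 mol.
n(HClO4) in the aliquot = 0.001328 mol.
[diluted HClO4] = 0.001328 / 0.01206 = 0.1101 M.
Dilution factor = 500.0/8.250 = 60.61, so [stock] = 0.1101 x 60.61 = 6.67 M.

6.67 M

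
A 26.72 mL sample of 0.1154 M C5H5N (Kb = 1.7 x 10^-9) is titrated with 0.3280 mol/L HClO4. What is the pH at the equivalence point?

n(C5H5N) = 0.1154 x 0.02672 = 0.003083 mol; V(HClO4) at equivalence = 0.003083/0.3280 = 0.009401 L.
At equivalence the base is fully converted to C5H5NH+; total volume = 0.03612 L, so [C5H5NH+] = 0.003083/0.03612 = 0.08537 M.
Ka(C5H5NH+) = Kw/Kb = 1.0e-14 / 1.7 x 10^-9 = 5.88e-6.
[H^+] = sqrt(Ka x [C5H5NH+]) = sqrt(5.88e-6 x 0.08537) = 0.000709 M.
pH = -log(0.000709) = 3.15.

3.15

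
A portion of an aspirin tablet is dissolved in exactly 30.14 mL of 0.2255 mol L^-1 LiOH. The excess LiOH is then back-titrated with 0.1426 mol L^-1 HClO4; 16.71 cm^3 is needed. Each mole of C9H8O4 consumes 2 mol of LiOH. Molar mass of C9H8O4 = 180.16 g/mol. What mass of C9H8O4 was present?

Total n(LiOH) added = 0.2255 x 0.03014 = 0.006797 mol.
n(HClO4) used = 0.1426 x 0.01671 = 0.002383 mol, which equals the excess n(LiOH).
So n(LiOH) consumed by the sample = 0.006797 - 0.002383 = 0.004414 mol.
n(C9H8O4) = 0.004414 / 2 = 0.002207 mol.
mass = 0.002207 mol x 180.16 g/mol = 0.398 g.

0.398 g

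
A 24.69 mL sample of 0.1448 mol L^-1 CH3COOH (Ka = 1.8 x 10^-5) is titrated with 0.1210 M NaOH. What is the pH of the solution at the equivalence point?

n(CH3COOH) = 0.1448 x 0.02469 = 0.003575 mol; V(NaOH) at equivalence = 0.003575/0.1210 = 0.02955 L.
At equivalence all the acid is converted to CH3COO-; total volume = 0.02469 + 0.02955 = 0.05424 L, so [CH3COO-] = 0.003575/0.05424 = 0.06592 M.
Kb = Kw/Ka = 1.0e-14 / 1.8 x 10^-5 = 5.56e-10.
[OH^-] = sqrt(Kb x [CH3COO-]) = sqrt(5.56e-10 x 0.06592) = 6.05e-6 M.
pOH = 5.22, so pH = 14.00 - 5.22 = 8.78.

8.78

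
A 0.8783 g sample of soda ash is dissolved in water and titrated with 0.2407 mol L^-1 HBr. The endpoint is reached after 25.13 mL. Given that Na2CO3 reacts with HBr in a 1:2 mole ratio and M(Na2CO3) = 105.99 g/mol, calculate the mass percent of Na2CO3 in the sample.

36.5%

n(HBr) = 0.2407 x 0.02513 = 0.006049 mol.
n(Na2CO3) = 0.006049 / 2 = 0.003024 mol.
mass of Na2CO3 = 0.003024 x 105.99 = 0.3206 g.
% purity = 0.3206 / 0.8783 x 100 = 36.5%.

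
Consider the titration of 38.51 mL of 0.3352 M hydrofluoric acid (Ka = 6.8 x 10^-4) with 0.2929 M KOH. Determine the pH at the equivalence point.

n(HF) = 0.3352 x 0.03851 = 0.01291 mol; V(KOH) at equivalence = 0.01291/0.2929 = 0.04407 L.
At equivalence all the acid is converted to F-; total volume = 0.03851 + 0.04407 = 0.08258 L, so [F-] = 0.01291/0.08258 = 0.1563 M.
Kb = Kw/Ka = 1.0e-14 / 6.8 x 10^-4 = 1.47e-11.
[OH^-] = sqrt(Kb x [F-]) = sqrt(1.47e-11 x 0.1563) = 1.52e-6 M.
pOH = 5.82, so pH = 14.00 - 5.82 = 8.18.

8.18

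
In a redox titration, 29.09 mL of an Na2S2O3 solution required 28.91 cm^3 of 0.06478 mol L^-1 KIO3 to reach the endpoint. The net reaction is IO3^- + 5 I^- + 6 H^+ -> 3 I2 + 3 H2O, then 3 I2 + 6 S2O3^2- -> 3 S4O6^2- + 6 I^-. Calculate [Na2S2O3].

n(KIO3) = 0.06478 x 0.02891 = 0.001873 mol.
From the balanced equation, 1 mol KIO3 reacts with 6 mol Na2S2O3, so n(Na2S2O3) = 0.001873 x 6/1 = 0.01124 mol.
[Na2S2O3] = 0.01124 / 0.02909 L = 0.386 M.

0.386 M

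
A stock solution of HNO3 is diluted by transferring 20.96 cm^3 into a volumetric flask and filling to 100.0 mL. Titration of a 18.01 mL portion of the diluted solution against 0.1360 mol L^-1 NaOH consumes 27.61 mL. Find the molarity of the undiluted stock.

0.995 M

n(NaOH) = 0.1360 x 0.02761 = 0.003755 mol.
n(HNO3) in the aliquot = 0.003755 mol.
[diluted HNO3] = 0.003755 / 0.01801 = 0.2085 M.
Dilution factor = 100.0/20.96 = 4.771, so [stock] = 0.2085 x 4.771 = 0.995 M.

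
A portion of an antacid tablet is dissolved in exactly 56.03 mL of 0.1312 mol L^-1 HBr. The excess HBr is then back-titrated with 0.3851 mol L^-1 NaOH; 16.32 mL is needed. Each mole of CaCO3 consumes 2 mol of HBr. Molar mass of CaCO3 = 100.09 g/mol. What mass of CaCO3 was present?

0.0534 g

Total n(HBr) added = 0.1312 x 0.05603 = 0.007351 mol.
n(NaOH) used = 0.3851 x 0.01632 = 0.006285 mol, which equals the excess n(HBr).
So n(HBr) consumed by the sample = 0.007351 - 0.006285 = 0.001066 mol.
n(CaCO3) = 0.001066 / 2 = 0.0005332 mol.
mass = 0.0005332 mol x 100.09 g/mol = 0.0534 g.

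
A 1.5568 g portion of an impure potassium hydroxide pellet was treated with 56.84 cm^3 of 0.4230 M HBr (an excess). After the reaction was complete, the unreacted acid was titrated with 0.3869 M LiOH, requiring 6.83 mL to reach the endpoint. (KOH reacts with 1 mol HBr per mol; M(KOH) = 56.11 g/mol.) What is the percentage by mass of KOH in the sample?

Total n(HBr) added = 0.4230 x 0.05684 = 0.02404 mol.
n(LiOH) used = 0.3869 x 0.006830 = 0.002643 mol, which equals the excess n(HBr).
So n(HBr) consumed by the sample = 0.02404 - 0.002643 = 0.02140 mol.
n(KOH) = 0.02140 / 1 = 0.02140 mol.
mass KOH = 0.02140 x 56.11 = 1.201 g, so %KOH = 1.201/1.5568 x 100 = 77.1%.

77.1%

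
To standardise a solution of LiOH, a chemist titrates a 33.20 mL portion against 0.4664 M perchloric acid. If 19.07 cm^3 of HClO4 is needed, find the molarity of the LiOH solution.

0.268 M

n(HClO4) delivered = 0.4664 x 0.01907 = 0.008894 mol.
For a 1:1 reaction, n(LiOH) = 0.008894 mol.
[LiOH] = 0.008894 mol / 0.03320 L = 0.268 M.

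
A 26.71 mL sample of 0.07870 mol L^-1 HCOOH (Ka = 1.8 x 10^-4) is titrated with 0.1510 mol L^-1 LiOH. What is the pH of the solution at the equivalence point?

n(HCOOH) = 0.07870 x 0.02671 = 0.002102 mol; V(LiOH) at equivalence = 0.002102/0.1510 = 0.01392 L.
At equivalence all the acid is converted to HCOO-; total volume = 0.02671 + 0.01392 = 0.04063 L, so [HCOO-] = 0.002102/0.04063 = 0.05174 M.
Kb = Kw/Ka = 1.0e-14 / 1.8 x 10^-4 = 5.56e-11.
[OH^-] = sqrt(Kb x [HCOO-]) = sqrt(5.56e-11 x 0.05174) = 1.70e-6 M.
pOH = 5.77, so pH = 14.00 - 5.77 = 8.23.

8.23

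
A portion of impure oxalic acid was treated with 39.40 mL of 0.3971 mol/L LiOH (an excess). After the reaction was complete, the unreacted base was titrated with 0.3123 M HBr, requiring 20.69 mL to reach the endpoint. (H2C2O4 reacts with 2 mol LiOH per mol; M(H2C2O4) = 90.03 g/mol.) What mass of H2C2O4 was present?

0.413 g

Total n(LiOH) added = 0.3971 x 0.03940 = 0.01565 mol.
n(HBr) used = 0.3123 x 0.02069 = 0.006461 mol, which equals the excess n(LiOH).
So n(LiOH) consumed by the sample = 0.01565 - 0.006461 = 0.009184 mol.
n(H2C2O4) = 0.009184 / 2 = 0.004592 mol.
mass = 0.004592 mol x 90.03 g/mol = 0.413 g.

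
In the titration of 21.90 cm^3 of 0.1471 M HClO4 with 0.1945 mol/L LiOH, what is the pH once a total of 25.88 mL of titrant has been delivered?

12.58

n(acid) = 0.1471 x 0.02190 = 0.003221 mol; n(LiOH) added = 0.1945 x 0.02588 = 0.005034 mol.
Base is in excess by 0.005034 - 0.003221 = 0.001812 mol in a total volume of 0.04778 L.
[OH^-] = 0.001812/0.04778 = 0.03793 M, so pOH = 1.42 and pH = 14.00 - 1.42 = 12.58.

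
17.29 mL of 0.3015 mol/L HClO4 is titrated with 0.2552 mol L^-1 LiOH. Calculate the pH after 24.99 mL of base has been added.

n(acid) = 0.3015 x 0.01729 = 0.005213 mol; n(LiOH) added = 0.2552 x 0.02499 = 0.006377 mol.
Base is in excess by 0.006377 - 0.005213 = 0.001165 mol in a total volume of 0.04228 L.
[OH^-] = 0.001165/0.04228 = 0.02754 M, so pOH = 1.56 and pH = 14.00 - 1.56 = 12.44.

12.44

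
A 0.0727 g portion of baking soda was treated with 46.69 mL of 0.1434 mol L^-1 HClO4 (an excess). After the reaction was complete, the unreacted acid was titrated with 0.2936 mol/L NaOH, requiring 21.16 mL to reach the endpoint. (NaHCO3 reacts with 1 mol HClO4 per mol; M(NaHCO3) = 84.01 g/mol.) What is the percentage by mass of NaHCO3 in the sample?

55.8%

Total n(HClO4) added = 0.1434 x 0.04669 = 0.006695 mol.
n(NaOH) used = 0.2936 x 0.02116 = 0.006213 mol, which equals the excess n(HClO4).
So n(HClO4) consumed by the sample = 0.006695 - 0.006213 = 0.0004828 mol.
n(NaHCO3) = 0.0004828 / 1 = 0.0004828 mol.
mass NaHCO3 = 0.0004828 x 84.01 = 0.04056 g, so %NaHCO3 = 0.04056/0.0727 x 100 = 55.8%.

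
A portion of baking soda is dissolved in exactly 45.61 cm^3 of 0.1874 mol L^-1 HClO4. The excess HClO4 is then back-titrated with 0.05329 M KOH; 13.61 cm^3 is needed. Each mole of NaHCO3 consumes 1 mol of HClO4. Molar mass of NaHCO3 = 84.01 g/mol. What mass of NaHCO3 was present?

0.657 g

Total n(HClO4) added = 0.1874 x 0.04561 = 0.008547 mol.
n(KOH) used = 0.05329 x 0.01361 = 0.0007253 mol, which equals the excess n(HClO4).
So n(HClO4) consumed by the sample = 0.008547 - 0.0007253 = 0.007822 mol.
n(NaHCO3) = 0.007822 / 1 = 0.007822 mol.
mass = 0.007822 mol x 84.01 g/mol = 0.657 g.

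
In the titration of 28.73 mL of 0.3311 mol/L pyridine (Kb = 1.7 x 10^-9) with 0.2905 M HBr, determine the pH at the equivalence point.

n(C5H5N) = 0.3311 x 0.02873 = 0.009513 mol; V(HBr) at equivalence = 0.009513/0.2905 = 0.03275 L.
At equivalence the base is fully converted to C5H5NH+; total volume = 0.06148 L, so [C5H5NH+] = 0.009513/0.06148 = 0.1547 M.
Ka(C5H5NH+) = Kw/Kb = 1.0e-14 / 1.7 x 10^-9 = 5.88e-6.
[H^+] = sqrt(Ka x [C5H5NH+]) = sqrt(5.88e-6 x 0.1547) = 0.000954 M.
pH = -log(0.000954) = 3.02.

3.02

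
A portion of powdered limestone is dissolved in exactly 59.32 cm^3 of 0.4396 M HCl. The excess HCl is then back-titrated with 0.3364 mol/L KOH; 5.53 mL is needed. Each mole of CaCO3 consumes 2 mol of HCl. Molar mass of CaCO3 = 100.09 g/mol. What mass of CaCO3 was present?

Total n(HCl) added = 0.4396 x 0.05932 = 0.02608 mol.
n(KOH) used = 0.3364 x 0.005530 = 0.001860 mol, which equals the excess n(HCl).
So n(HCl) consumed by the sample = 0.02608 - 0.001860 = 0.02422 mol.
n(CaCO3) = 0.02422 / 2 = 0.01211 mol.
mass = 0.01211 mol x 100.09 g/mol = 1.21 g.

1.21 g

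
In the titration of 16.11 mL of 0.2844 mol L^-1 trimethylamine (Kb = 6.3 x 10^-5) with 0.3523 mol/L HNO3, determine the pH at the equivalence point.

n((CH3)3N) = 0.2844 x 0.01611 = 0.004582 mol; V(HNO3) at equivalence = 0.004582/0.3523 = 0.01301 L.
At equivalence the base is fully converted to (CH3)3NH+; total volume = 0.02912 L, so [(CH3)3NH+] = 0.004582/0.02912 = 0.1574 M.
Ka((CH3)3NH+) = Kw/Kb = 1.0e-14 / 6.3 x 10^-5 = 1.59e-10.
[H^+] = sqrt(Ka x [(CH3)3NH+]) = sqrt(1.59e-10 x 0.1574) = 5.00e-6 M.
pH = -log(5.00e-6) = 5.30.

5.30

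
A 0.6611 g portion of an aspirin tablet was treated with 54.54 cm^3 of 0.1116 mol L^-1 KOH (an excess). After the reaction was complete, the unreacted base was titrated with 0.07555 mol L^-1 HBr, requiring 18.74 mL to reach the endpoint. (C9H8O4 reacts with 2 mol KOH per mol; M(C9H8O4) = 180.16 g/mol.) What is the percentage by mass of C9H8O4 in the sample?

Total n(KOH) added = 0.1116 x 0.05454 = 0.006087 mol.
n(HBr) used = 0.07555 x 0.01874 = 0.001416 mol, which equals the excess n(KOH).
So n(KOH) consumed by the sample = 0.006087 - 0.001416 = 0.004671 mol.
n(C9H8O4) = 0.004671 / 2 = 0.002335 mol.
mass C9H8O4 = 0.002335 x 180.16 = 0.4208 g, so %C9H8O4 = 0.4208/0.6611 x 100 = 63.6%.

63.6%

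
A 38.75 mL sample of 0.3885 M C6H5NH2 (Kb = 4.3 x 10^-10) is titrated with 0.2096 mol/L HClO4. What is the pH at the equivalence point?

2.75

n(C6H5NH2) = 0.3885 x 0.03875 = 0.01505 mol; V(HClO4) at equivalence = 0.01505/0.2096 = 0.07182 L.
At equivalence the base is fully converted to C6H5NH3+; total volume = 0.1106 L, so [C6H5NH3+] = 0.01505/0.1106 = 0.1361 M.
Ka(C6H5NH3+) = Kw/Kb = 1.0e-14 / 4.3 x 10^-10 = 2.33e-5.
[H^+] = sqrt(Ka x [C6H5NH3+]) = sqrt(2.33e-5 x 0.1361) = 0.00178 M.
pH = -log(0.00178) = 2.75.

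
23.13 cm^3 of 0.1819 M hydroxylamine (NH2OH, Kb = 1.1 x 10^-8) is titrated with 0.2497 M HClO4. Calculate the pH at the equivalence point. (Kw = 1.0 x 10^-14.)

3.51

n(NH2OH) = 0.1819 x 0.02313 = 0.004207 mol; V(HClO4) at equivalence = 0.004207/0.2497 = 0.01685 L.
At equivalence the base is fully converted to NH3OH+; total volume = 0.03998 L, so [NH3OH+] = 0.004207/0.03998 = 0.1052 M.
Ka(NH3OH+) = Kw/Kb = 1.0e-14 / 1.1 x 10^-8 = 9.09e-7.
[H^+] = sqrt(Ka x [NH3OH+]) = sqrt(9.09e-7 x 0.1052) = 0.000309 M.
pH = -log(0.000309) = 3.51.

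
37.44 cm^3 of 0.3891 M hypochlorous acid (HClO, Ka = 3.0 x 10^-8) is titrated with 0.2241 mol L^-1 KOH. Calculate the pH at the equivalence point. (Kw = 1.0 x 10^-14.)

n(HClO) = 0.3891 x 0.03744 = 0.01457 mol; V(KOH) at equivalence = 0.01457/0.2241 = 0.06501 L.
At equivalence all the acid is converted to ClO-; total volume = 0.03744 + 0.06501 = 0.1024 L, so [ClO-] = 0.01457/0.1024 = 0.1422 M.
Kb = Kw/Ka = 1.0e-14 / 3.0 x 10^-8 = 3.33e-7.
[OH^-] = sqrt(Kb x [ClO-]) = sqrt(3.33e-7 x 0.1422) = 0.000218 M.
pOH = 3.66, so pH = 14.00 - 3.66 = 10.34.

10.34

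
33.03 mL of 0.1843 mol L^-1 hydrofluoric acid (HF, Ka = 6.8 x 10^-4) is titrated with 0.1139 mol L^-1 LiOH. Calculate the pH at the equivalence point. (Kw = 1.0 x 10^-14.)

8.01

n(HF) = 0.1843 x 0.03303 = 0.006087 mol; V(LiOH) at equivalence = 0.006087/0.1139 = 0.05345 L.
At equivalence all the acid is converted to F-; total volume = 0.03303 + 0.05345 = 0.08648 L, so [F-] = 0.006087/0.08648 = 0.07039 M.
Kb = Kw/Ka = 1.0e-14 / 6.8 x 10^-4 = 1.47e-11.
[OH^-] = sqrt(Kb x [F-]) = sqrt(1.47e-11 x 0.07039) = 1.02e-6 M.
pOH = 5.99, so pH = 14.00 - 5.99 = 8.01.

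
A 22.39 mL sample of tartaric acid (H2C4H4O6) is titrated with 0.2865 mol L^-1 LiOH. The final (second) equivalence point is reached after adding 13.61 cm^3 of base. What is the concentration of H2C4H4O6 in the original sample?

0.0871 M

n(LiOH) = 0.2865 x 0.01361 = 0.003899 mol.
At the final (second) equivalence point, 2 mol OH^- react per mol H2C4H4O6, so n(H2C4H4O6) = 0.003899 / 2 = 0.001950 mol.
[H2C4H4O6] = 0.001950 / 0.02239 L = 0.0871 M.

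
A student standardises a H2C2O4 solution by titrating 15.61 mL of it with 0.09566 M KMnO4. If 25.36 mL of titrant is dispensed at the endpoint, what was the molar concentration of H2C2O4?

n(KMnO4) = 0.09566 x 0.02536 = 0.002426 mol.
From the balanced equation, 2 mol KMnO4 reacts with 5 mol H2C2O4, so n(H2C2O4) = 0.002426 x 5/2 = 0.006065 mol.
[H2C2O4] = 0.006065 / 0.01561 L = 0.389 M.

0.389 M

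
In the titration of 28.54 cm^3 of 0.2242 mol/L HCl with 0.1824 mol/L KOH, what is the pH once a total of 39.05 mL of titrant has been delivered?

n(acid) = 0.2242 x 0.02854 = 0.006399 mol; n(KOH) added = 0.1824 x 0.03905 = 0.007123 mol.
Base is in excess by 0.007123 - 0.006399 = 0.0007241 mol in a total volume of 0.06759 L.
[OH^-] = 0.0007241/0.06759 = 0.01071 M, so pOH = 1.97 and pH = 14.00 - 1.97 = 12.03.

12.03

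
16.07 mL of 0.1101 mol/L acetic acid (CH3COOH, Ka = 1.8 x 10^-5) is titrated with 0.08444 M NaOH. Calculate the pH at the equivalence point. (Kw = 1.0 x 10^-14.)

8.71

n(CH3COOH) = 0.1101 x 0.01607 = 0.001769 mol; V(NaOH) at equivalence = 0.001769/0.08444 = 0.02095 L.
At equivalence all the acid is converted to CH3COO-; total volume = 0.01607 + 0.02095 = 0.03702 L, so [CH3COO-] = 0.001769/0.03702 = 0.04779 M.
Kb = Kw/Ka = 1.0e-14 / 1.8 x 10^-5 = 5.56e-10.
[OH^-] = sqrt(Kb x [CH3COO-]) = sqrt(5.56e-10 x 0.04779) = 5.15e-6 M.
pOH = 5.29, so pH = 14.00 - 5.29 = 8.71.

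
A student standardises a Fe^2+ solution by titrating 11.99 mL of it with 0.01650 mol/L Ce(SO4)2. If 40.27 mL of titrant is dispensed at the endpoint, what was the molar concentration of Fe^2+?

n(Ce(SO4)2) = 0.01650 x 0.04027 = 0.0006645 mol.
From the balanced equation, 1 mol Ce(SO4)2 reacts with 1 mol Fe^2+, so n(Fe^2+) = 0.0006645 x 1/1 = 0.0006645 mol.
[Fe^2+] = 0.0006645 / 0.01199 L = 0.0554 M.

0.0554 M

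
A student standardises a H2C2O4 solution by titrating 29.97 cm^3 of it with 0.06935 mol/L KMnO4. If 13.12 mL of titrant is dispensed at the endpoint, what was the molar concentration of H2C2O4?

n(KMnO4) = 0.06935 x 0.01312 = 0.0009099 mol.
From the balanced equation, 2 mol KMnO4 reacts with 5 mol H2C2O4, so n(H2C2O4) = 0.0009099 x 5/2 = 0.002275 mol.
[H2C2O4] = 0.002275 / 0.02997 L = 0.0759 M.

0.0759 M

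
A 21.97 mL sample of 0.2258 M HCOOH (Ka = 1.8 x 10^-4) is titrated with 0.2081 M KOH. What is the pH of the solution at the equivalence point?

n(HCOOH) = 0.2258 x 0.02197 = 0.004961 mol; V(KOH) at equivalence = 0.004961/0.2081 = 0.02384 L.
At equivalence all the acid is converted to HCOO-; total volume = 0.02197 + 0.02384 = 0.04581 L, so [HCOO-] = 0.004961/0.04581 = 0.1083 M.
Kb = Kw/Ka = 1.0e-14 / 1.8 x 10^-4 = 5.56e-11.
[OH^-] = sqrt(Kb x [HCOO-]) = sqrt(5.56e-11 x 0.1083) = 2.45e-6 M.
pOH = 5.61, so pH = 14.00 - 5.61 = 8.39.

8.39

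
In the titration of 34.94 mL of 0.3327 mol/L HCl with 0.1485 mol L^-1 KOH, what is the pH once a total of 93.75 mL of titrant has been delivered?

n(acid) = 0.3327 x 0.03494 = 0.01162 mol; n(KOH) added = 0.1485 x 0.09375 = 0.01392 mol.
Base is in excess by 0.01392 - 0.01162 = 0.002297 mol in a total volume of 0.1287 L.
[OH^-] = 0.002297/0.1287 = 0.01785 M, so pOH = 1.75 and pH = 14.00 - 1.75 = 12.25.

12.25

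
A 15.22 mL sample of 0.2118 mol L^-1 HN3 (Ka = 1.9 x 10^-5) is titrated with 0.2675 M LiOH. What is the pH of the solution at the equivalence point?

8.90

n(HN3) = 0.2118 x 0.01522 = 0.003224 mol; V(LiOH) at equivalence = 0.003224/0.2675 = 0.01205 L.
At equivalence all the acid is converted to N3-; total volume = 0.01522 + 0.01205 = 0.02727 L, so [N3-] = 0.003224/0.02727 = 0.1182 M.
Kb = Kw/Ka = 1.0e-14 / 1.9 x 10^-5 = 5.26e-10.
[OH^-] = sqrt(Kb x [N3-]) = sqrt(5.26e-10 x 0.1182) = 7.89e-6 M.
pOH = 5.10, so pH = 14.00 - 5.10 = 8.90.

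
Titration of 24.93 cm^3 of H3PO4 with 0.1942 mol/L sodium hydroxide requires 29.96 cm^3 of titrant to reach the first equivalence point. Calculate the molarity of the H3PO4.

n(NaOH) = 0.1942 x 0.02996 = 0.005818 mol.
At the first equivalence point, 1 mol OH^- react per mol H3PO4, so n(H3PO4) = 0.005818 / 1 = 0.005818 mol.
[H3PO4] = 0.005818 / 0.02493 L = 0.233 M.

0.233 M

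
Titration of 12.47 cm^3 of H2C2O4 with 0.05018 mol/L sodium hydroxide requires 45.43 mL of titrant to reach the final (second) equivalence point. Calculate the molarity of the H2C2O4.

0.0914 M

n(NaOH) = 0.05018 x 0.04543 = 0.002280 mol.
At the final (second) equivalence point, 2 mol OH^- react per mol H2C2O4, so n(H2C2O4) = 0.002280 / 2 = 0.001140 mol.
[H2C2O4] = 0.001140 / 0.01247 L = 0.0914 M.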